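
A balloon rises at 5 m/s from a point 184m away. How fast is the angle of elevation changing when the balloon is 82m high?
0.022671 rad/s

tan(θ) = y/184
sec²(θ) · dθ/dt = (1/184) · dy/dt
dθ/dt = cos²(θ)/184 · 5 = 184/(184² + 82²) · 5
dθ/dt = 0.022671 rad/s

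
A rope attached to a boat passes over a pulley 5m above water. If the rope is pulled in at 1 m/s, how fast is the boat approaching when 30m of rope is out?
6√35/35 ≈ 1.014 m/s

rope² = x² + 5²
x = √(30² - 5²) = 5√35
dx/dt = (rope/x) · d(rope)/dt = (30/(5√35)) · (-1) = -6√35/35 m/s
The boat approaches at 6√35/35 ≈ 1.014 m/s.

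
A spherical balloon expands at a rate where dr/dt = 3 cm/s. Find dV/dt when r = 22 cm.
5808π cm³/s

V = (4/3)πr³
dV/dt = dV/dr · dr/dt = 4πr² · 3
At r = 22: dV/dt = 5808π cm³/s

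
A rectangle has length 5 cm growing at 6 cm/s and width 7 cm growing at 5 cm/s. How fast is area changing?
67 cm²/s

A = lw
dA/dt = w·dl/dt + l·dw/dt = 7·6 + 5·5 = 67 cm²/s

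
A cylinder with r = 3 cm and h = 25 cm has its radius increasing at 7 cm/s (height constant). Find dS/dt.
434π cm²/s

S = 2πrh + 2πr² (lateral + bases)
dS/dt = (2πh + 4πr)·dr/dt = (2π·25 + 4π·3)·7
= 434π cm²/s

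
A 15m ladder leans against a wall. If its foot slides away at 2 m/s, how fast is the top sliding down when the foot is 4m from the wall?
8√209/209 ≈ 0.5534 m/s

x² + y² = 15²
2x·dx/dt + 2y·dy/dt = 0
dy/dt = -x/y · dx/dt = -4/√209 · 2 = -8√209/209 m/s
The top is descending at 8√209/209 ≈ 0.5534 m/s.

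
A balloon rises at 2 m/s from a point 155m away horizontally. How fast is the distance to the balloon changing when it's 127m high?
127√40154/20077 ≈ 1.268 m/s

z² = 155² + y²
z = √(155² + 127²) = √40154
dz/dt = y/z · dy/dt = 127/√40154 · 2 = 127√40154/20077 ≈ 1.268 m/s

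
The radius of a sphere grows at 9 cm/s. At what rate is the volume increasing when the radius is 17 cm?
10404π cm³/s

V = (4/3)πr³
dV/dt = dV/dr · dr/dt = 4πr² · 9
At r = 17: dV/dt = 10404π cm³/s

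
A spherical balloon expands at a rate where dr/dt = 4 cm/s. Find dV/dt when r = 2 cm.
64π cm³/s

V = (4/3)πr³
dV/dt = dV/dr · dr/dt = 4πr² · 4
At r = 2: dV/dt = 64π cm³/s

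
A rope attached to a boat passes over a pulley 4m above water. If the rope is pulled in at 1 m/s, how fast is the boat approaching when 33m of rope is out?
33√1073/1073 ≈ 1.007 m/s

rope² = x² + 4²
x = √(33² - 4²) = √1073
dx/dt = (rope/x) · d(rope)/dt = (33/√1073) · (-1) = -33√1073/1073 m/s
The boat approaches at 33√1073/1073 ≈ 1.007 m/s.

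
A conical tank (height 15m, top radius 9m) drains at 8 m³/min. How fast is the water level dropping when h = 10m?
2/(9π) ≈ 0.07074 m/min

r/h = 9/15, so r = (3/5)h
V = (1/3)πr²h = (1/3)π((3/5)h)²h = (3/25)πh³
dV/dh = (9/25)πh²
dh/dt = (dV/dt)/(dV/dh) = -8/((9/25)π·10²) = -2/(9π) m/min
The level is dropping at 2/(9π) ≈ 0.07074 m/min.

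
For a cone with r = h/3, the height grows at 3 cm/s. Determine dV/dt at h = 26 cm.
676π/3 cm³/s

V = (1/3)π(h/3)²h = πh³/27
dV/dt = πh²/9 · 3
At h = 26: dV/dt = 676π/3 cm³/s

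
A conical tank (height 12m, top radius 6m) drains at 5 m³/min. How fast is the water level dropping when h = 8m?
5/(16π) ≈ 0.09947 m/min

r/h = 6/12, so r = (1/2)h
V = (1/3)πr²h = (1/3)π((1/2)h)²h = (1/12)πh³
dV/dh = (1/4)πh²
dh/dt = (dV/dt)/(dV/dh) = -5/((1/4)π·8²) = -5/(16π) m/min
The level is dropping at 5/(16π) ≈ 0.09947 m/min.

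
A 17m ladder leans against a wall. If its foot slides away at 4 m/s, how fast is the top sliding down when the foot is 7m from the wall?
7√15/15 ≈ 1.807 m/s

x² + y² = 17²
2x·dx/dt + 2y·dy/dt = 0
dy/dt = -x/y · dx/dt = -7/(4√15) · 4 = -7√15/15 m/s
The top is descending at 7√15/15 ≈ 1.807 m/s.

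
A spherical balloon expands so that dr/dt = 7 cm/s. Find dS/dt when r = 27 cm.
1512π cm²/s

S = 4πr²
dS/dt = dS/dr · dr/dt = 8πr · 7
At r = 27: dS/dt = 1512π cm²/s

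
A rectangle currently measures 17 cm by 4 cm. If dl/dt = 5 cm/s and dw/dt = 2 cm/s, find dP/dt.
14 cm/s

P = 2(l + w)
dP/dt = 2(dl/dt + dw/dt) = 2(5 + 2) = 14 cm/s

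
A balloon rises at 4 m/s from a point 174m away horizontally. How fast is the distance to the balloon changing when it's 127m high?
508√46405/46405 ≈ 2.358 m/s

z² = 174² + y²
z = √(174² + 127²) = √46405
dz/dt = y/z · dy/dt = 127/√46405 · 4 = 508√46405/46405 ≈ 2.358 m/s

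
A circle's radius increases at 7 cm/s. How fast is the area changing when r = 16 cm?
224π cm²/s

A = πr²
dA/dt = 2πr · dr/dt = 2π(16)(7) = 224π cm²/s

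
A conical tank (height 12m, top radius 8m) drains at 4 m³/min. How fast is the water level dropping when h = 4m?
9/(16π) ≈ 0.179 m/min

r/h = 8/12, so r = (2/3)h
V = (1/3)πr²h = (1/3)π((2/3)h)²h = (4/27)πh³
dV/dh = (4/9)πh²
dh/dt = (dV/dt)/(dV/dh) = -4/((4/9)π·4²) = -9/(16π) m/min
The level is dropping at 9/(16π) ≈ 0.179 m/min.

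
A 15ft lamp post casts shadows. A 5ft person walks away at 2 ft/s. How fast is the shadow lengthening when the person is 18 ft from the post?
1 ft/s

By similar triangles: 15/(x+s) = 5/s
Solving: s = 5x/10
ds/dt = 5/10 · dx/dt = 1/2 · 2 = 1 ft/s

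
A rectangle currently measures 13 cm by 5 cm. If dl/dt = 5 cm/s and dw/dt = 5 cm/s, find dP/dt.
20 cm/s

P = 2(l + w)
dP/dt = 2(dl/dt + dw/dt) = 2(5 + 5) = 20 cm/s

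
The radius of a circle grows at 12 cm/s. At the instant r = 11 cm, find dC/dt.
24π cm/s

C = 2πr
dC/dt = 2π · dr/dt = 2π · 12 = 24π cm/s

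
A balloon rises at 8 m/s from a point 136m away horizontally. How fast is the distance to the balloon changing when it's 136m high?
4√2 ≈ 5.657 m/s

z² = 136² + y²
z = √(136² + 136²) = 136√2
dz/dt = y/z · dy/dt = 136/(136√2) · 8 = 4√2 ≈ 5.657 m/s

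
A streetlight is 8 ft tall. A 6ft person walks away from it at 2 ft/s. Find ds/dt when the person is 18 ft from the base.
6 ft/s

By similar triangles: 8/(x+s) = 6/s
Solving: s = 6x/2
ds/dt = 6/2 · dx/dt = 3 · 2 = 6 ft/s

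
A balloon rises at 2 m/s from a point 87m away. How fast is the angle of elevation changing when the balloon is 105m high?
0.009358 rad/s

tan(θ) = y/87
sec²(θ) · dθ/dt = (1/87) · dy/dt
dθ/dt = cos²(θ)/87 · 2 = 87/(87² + 105²) · 2
dθ/dt = 0.009358 rad/s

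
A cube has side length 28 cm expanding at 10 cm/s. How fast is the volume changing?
23520 cm³/s

V = s³
dV/dt = 3s² · ds/dt = 3·28²·10 = 23520 cm³/s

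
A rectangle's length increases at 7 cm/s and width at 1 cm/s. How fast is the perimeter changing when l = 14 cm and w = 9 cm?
16 cm/s

P = 2(l + w)
dP/dt = 2(dl/dt + dw/dt) = 2(7 + 1) = 16 cm/s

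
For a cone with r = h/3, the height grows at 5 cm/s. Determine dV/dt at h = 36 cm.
720π cm³/s

V = (1/3)π(h/3)²h = πh³/27
dV/dt = πh²/9 · 5
At h = 36: dV/dt = 720π cm³/s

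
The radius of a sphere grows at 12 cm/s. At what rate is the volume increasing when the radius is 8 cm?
3072π cm³/s

V = (4/3)πr³
dV/dt = dV/dr · dr/dt = 4πr² · 12
At r = 8: dV/dt = 3072π cm³/s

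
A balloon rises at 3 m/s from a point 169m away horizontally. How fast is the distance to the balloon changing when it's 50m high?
150√31061/31061 ≈ 0.8511 m/s

z² = 169² + y²
z = √(169² + 50²) = √31061
dz/dt = y/z · dy/dt = 50/√31061 · 3 = 150√31061/31061 ≈ 0.8511 m/s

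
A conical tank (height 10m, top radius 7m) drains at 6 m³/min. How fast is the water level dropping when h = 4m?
75/(98π) ≈ 0.2436 m/min

r/h = 7/10, so r = (7/10)h
V = (1/3)πr²h = (1/3)π((7/10)h)²h = (49/300)πh³
dV/dh = (49/100)πh²
dh/dt = (dV/dt)/(dV/dh) = -6/((49/100)π·4²) = -75/(98π) m/min
The level is dropping at 75/(98π) ≈ 0.2436 m/min.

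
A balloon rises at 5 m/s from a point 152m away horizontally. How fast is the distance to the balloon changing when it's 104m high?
13√530/106 ≈ 2.823 m/s

z² = 152² + y²
z = √(152² + 104²) = 8√530
dz/dt = y/z · dy/dt = 104/(8√530) · 5 = 13√530/106 ≈ 2.823 m/s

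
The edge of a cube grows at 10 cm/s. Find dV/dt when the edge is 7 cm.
1470 cm³/s

V = s³
dV/dt = 3s² · ds/dt = 3·7²·10 = 1470 cm³/s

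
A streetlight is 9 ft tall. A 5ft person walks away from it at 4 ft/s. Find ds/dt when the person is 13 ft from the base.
5 ft/s

By similar triangles: 9/(x+s) = 5/s
Solving: s = 5x/4
ds/dt = 5/4 · dx/dt = 5/4 · 4 = 5 ft/s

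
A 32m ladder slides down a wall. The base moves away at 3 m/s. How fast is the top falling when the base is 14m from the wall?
7√23/23 ≈ 1.46 m/s

x² + y² = 32²
2x·dx/dt + 2y·dy/dt = 0
dy/dt = -x/y · dx/dt = -14/(6√23) · 3 = -7√23/23 m/s
The top is descending at 7√23/23 ≈ 1.46 m/s.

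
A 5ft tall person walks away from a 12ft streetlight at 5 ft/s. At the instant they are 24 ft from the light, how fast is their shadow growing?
25/7 ft/s

By similar triangles: 12/(x+s) = 5/s
Solving: s = 5x/7
ds/dt = 5/7 · dx/dt = 5/7 · 5 = 25/7 ft/s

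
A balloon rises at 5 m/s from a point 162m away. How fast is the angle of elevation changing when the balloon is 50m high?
0.02818 rad/s

tan(θ) = y/162
sec²(θ) · dθ/dt = (1/162) · dy/dt
dθ/dt = cos²(θ)/162 · 5 = 162/(162² + 50²) · 5
dθ/dt = 0.02818 rad/s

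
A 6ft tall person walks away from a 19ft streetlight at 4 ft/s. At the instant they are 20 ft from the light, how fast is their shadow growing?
24/13 ft/s

By similar triangles: 19/(x+s) = 6/s
Solving: s = 6x/13
ds/dt = 6/13 · dx/dt = 6/13 · 4 = 24/13 ft/s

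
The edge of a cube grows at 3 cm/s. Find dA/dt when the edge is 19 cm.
684 cm²/s

A = 6s²
dA/dt = 12s · ds/dt = 12·19·3 = 684 cm²/s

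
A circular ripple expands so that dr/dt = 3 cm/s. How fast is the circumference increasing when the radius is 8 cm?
6π cm/s

C = 2πr
dC/dt = 2π · dr/dt = 2π · 3 = 6π cm/s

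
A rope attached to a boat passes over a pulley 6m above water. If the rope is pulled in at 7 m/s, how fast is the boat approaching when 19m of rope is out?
133√13/65 ≈ 7.378 m/s

rope² = x² + 6²
x = √(19² - 6²) = 5√13
dx/dt = (rope/x) · d(rope)/dt = (19/(5√13)) · (-7) = -133√13/65 m/s
The boat approaches at 133√13/65 ≈ 7.378 m/s.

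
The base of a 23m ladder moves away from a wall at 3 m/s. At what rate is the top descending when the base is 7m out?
7√30/40 ≈ 0.9585 m/s

x² + y² = 23²
2x·dx/dt + 2y·dy/dt = 0
dy/dt = -x/y · dx/dt = -7/(4√30) · 3 = -7√30/40 m/s
The top is descending at 7√30/40 ≈ 0.9585 m/s.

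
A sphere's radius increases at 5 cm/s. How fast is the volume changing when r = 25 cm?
12500π cm³/s

V = (4/3)πr³
dV/dt = dV/dr · dr/dt = 4πr² · 5
At r = 25: dV/dt = 12500π cm³/s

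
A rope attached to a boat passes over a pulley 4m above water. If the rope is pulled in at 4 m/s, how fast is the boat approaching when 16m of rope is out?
16√15/15 ≈ 4.131 m/s

rope² = x² + 4²
x = √(16² - 4²) = 4√15
dx/dt = (rope/x) · d(rope)/dt = (16/(4√15)) · (-4) = -16√15/15 m/s
The boat approaches at 16√15/15 ≈ 4.131 m/s.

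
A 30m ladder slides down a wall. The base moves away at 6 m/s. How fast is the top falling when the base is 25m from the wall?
30√11/11 ≈ 9.045 m/s

x² + y² = 30²
2x·dx/dt + 2y·dy/dt = 0
dy/dt = -x/y · dx/dt = -25/(5√11) · 6 = -30√11/11 m/s
The top is descending at 30√11/11 ≈ 9.045 m/s.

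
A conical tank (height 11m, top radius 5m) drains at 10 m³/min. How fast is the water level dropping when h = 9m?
242/(405π) ≈ 0.1902 m/min

r/h = 5/11, so r = (5/11)h
V = (1/3)πr²h = (1/3)π((5/11)h)²h = (25/363)πh³
dV/dh = (25/121)πh²
dh/dt = (dV/dt)/(dV/dh) = -10/((25/121)π·9²) = -242/(405π) m/min
The level is dropping at 242/(405π) ≈ 0.1902 m/min.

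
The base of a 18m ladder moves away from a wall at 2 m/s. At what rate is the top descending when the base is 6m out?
√2/2 ≈ 0.7071 m/s

x² + y² = 18²
2x·dx/dt + 2y·dy/dt = 0
dy/dt = -x/y · dx/dt = -6/(12√2) · 2 = -√2/2 m/s
The top is descending at √2/2 ≈ 0.7071 m/s.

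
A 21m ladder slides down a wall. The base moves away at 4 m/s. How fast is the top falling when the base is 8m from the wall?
32√377/377 ≈ 1.648 m/s

x² + y² = 21²
2x·dx/dt + 2y·dy/dt = 0
dy/dt = -x/y · dx/dt = -8/√377 · 4 = -32√377/377 m/s
The top is descending at 32√377/377 ≈ 1.648 m/s.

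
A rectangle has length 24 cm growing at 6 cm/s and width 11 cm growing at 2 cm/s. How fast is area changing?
114 cm²/s

A = lw
dA/dt = w·dl/dt + l·dw/dt = 11·6 + 24·2 = 114 cm²/s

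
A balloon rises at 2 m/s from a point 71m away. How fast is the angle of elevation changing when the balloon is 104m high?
0.008955 rad/s

tan(θ) = y/71
sec²(θ) · dθ/dt = (1/71) · dy/dt
dθ/dt = cos²(θ)/71 · 2 = 71/(71² + 104²) · 2
dθ/dt = 0.008955 rad/s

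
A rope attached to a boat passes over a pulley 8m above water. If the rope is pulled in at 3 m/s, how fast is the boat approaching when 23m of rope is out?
23√465/155 ≈ 3.2 m/s

rope² = x² + 8²
x = √(23² - 8²) = √465
dx/dt = (rope/x) · d(rope)/dt = (23/√465) · (-3) = -23√465/155 m/s
The boat approaches at 23√465/155 ≈ 3.2 m/s.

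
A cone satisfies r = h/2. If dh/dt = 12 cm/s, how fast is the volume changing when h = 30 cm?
2700π cm³/s

V = (1/3)π(h/2)²h = πh³/12
dV/dt = πh²/4 · 12
At h = 30: dV/dt = 2700π cm³/s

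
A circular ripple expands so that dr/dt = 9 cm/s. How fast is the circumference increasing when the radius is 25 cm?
18π cm/s

C = 2πr
dC/dt = 2π · dr/dt = 2π · 9 = 18π cm/s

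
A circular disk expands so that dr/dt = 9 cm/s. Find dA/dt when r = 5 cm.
90π cm²/s

A = πr²
dA/dt = 2πr · dr/dt = 2π(5)(9) = 90π cm²/s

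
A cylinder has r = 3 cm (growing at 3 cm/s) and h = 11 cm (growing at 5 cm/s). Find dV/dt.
243π cm³/s

V = πr²h
dV/dt = 2πrh·dr/dt + πr²·dh/dt
= 2π(3)(11)(3) + π(3)²(5)
= 243π cm³/s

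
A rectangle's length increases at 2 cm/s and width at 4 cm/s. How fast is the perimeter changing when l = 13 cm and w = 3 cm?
12 cm/s

P = 2(l + w)
dP/dt = 2(dl/dt + dw/dt) = 2(2 + 4) = 12 cm/s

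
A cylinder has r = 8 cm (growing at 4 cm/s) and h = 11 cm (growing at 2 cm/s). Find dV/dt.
832π cm³/s

V = πr²h
dV/dt = 2πrh·dr/dt + πr²·dh/dt
= 2π(8)(11)(4) + π(8)²(2)
= 832π cm³/s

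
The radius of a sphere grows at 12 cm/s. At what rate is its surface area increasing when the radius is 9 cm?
864π cm²/s

S = 4πr²
dS/dt = dS/dr · dr/dt = 8πr · 12
At r = 9: dS/dt = 864π cm²/s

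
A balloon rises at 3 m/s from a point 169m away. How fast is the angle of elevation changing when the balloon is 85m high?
0.014168 rad/s

tan(θ) = y/169
sec²(θ) · dθ/dt = (1/169) · dy/dt
dθ/dt = cos²(θ)/169 · 3 = 169/(169² + 85²) · 3
dθ/dt = 0.014168 rad/s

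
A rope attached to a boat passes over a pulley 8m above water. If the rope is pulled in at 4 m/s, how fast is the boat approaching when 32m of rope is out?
16√15/15 ≈ 4.131 m/s

rope² = x² + 8²
x = √(32² - 8²) = 8√15
dx/dt = (rope/x) · d(rope)/dt = (32/(8√15)) · (-4) = -16√15/15 m/s
The boat approaches at 16√15/15 ≈ 4.131 m/s.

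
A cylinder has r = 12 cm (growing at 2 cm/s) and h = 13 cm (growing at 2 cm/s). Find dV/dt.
912π cm³/s

V = πr²h
dV/dt = 2πrh·dr/dt + πr²·dh/dt
= 2π(12)(13)(2) + π(12)²(2)
= 912π cm³/s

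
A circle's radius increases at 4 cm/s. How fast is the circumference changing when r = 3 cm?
8π cm/s

C = 2πr
dC/dt = 2π · dr/dt = 2π · 4 = 8π cm/s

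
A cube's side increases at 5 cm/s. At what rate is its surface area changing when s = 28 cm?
1680 cm²/s

A = 6s²
dA/dt = 12s · ds/dt = 12·28·5 = 1680 cm²/s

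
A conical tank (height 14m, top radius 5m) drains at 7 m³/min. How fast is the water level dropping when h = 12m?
343/(900π) ≈ 0.1213 m/min

r/h = 5/14, so r = (5/14)h
V = (1/3)πr²h = (1/3)π((5/14)h)²h = (25/588)πh³
dV/dh = (25/196)πh²
dh/dt = (dV/dt)/(dV/dh) = -7/((25/196)π·12²) = -343/(900π) m/min
The level is dropping at 343/(900π) ≈ 0.1213 m/min.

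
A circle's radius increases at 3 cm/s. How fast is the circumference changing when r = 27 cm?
6π cm/s

C = 2πr
dC/dt = 2π · dr/dt = 2π · 3 = 6π cm/s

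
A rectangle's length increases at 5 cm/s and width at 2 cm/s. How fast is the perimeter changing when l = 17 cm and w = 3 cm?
14 cm/s

P = 2(l + w)
dP/dt = 2(dl/dt + dw/dt) = 2(5 + 2) = 14 cm/s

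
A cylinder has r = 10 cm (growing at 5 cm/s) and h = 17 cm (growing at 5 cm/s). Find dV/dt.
2200π cm³/s

V = πr²h
dV/dt = 2πrh·dr/dt + πr²·dh/dt
= 2π(10)(17)(5) + π(10)²(5)
= 2200π cm³/s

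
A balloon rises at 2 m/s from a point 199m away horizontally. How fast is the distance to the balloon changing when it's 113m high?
113√52370/26185 ≈ 0.9876 m/s

z² = 199² + y²
z = √(199² + 113²) = √52370
dz/dt = y/z · dy/dt = 113/√52370 · 2 = 113√52370/26185 ≈ 0.9876 m/s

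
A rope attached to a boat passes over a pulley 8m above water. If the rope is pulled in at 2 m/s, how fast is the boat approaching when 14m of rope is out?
14√33/33 ≈ 2.437 m/s

rope² = x² + 8²
x = √(14² - 8²) = 2√33
dx/dt = (rope/x) · d(rope)/dt = (14/(2√33)) · (-2) = -14√33/33 m/s
The boat approaches at 14√33/33 ≈ 2.437 m/s.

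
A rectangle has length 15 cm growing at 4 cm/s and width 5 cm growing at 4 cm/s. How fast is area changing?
80 cm²/s

A = lw
dA/dt = w·dl/dt + l·dw/dt = 5·4 + 15·4 = 80 cm²/s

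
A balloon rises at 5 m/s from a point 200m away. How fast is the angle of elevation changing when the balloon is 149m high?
0.016077 rad/s

tan(θ) = y/200
sec²(θ) · dθ/dt = (1/200) · dy/dt
dθ/dt = cos²(θ)/200 · 5 = 200/(200² + 149²) · 5
dθ/dt = 0.016077 rad/s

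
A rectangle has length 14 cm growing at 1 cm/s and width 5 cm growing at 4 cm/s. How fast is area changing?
61 cm²/s

A = lw
dA/dt = w·dl/dt + l·dw/dt = 5·1 + 14·4 = 61 cm²/s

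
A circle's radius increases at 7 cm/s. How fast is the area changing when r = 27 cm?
378π cm²/s

A = πr²
dA/dt = 2πr · dr/dt = 2π(27)(7) = 378π cm²/s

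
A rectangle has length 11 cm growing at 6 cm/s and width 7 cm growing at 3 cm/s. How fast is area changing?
75 cm²/s

A = lw
dA/dt = w·dl/dt + l·dw/dt = 7·6 + 11·3 = 75 cm²/s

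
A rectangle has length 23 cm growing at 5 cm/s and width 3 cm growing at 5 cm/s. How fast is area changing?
130 cm²/s

A = lw
dA/dt = w·dl/dt + l·dw/dt = 3·5 + 23·5 = 130 cm²/s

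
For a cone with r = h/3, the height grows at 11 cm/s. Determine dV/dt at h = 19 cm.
3971π/9 cm³/s

V = (1/3)π(h/3)²h = πh³/27
dV/dt = πh²/9 · 11
At h = 19: dV/dt = 3971π/9 cm³/s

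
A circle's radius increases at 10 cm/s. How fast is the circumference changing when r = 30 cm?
20π cm/s

C = 2πr
dC/dt = 2π · dr/dt = 2π · 10 = 20π cm/s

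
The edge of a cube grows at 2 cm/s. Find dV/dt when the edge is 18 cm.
1944 cm³/s

V = s³
dV/dt = 3s² · ds/dt = 3·18²·2 = 1944 cm³/s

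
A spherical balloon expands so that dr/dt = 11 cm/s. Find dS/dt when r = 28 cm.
2464π cm²/s

S = 4πr²
dS/dt = dS/dr · dr/dt = 8πr · 11
At r = 28: dS/dt = 2464π cm²/s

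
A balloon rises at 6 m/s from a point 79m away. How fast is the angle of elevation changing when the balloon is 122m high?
0.022438 rad/s

tan(θ) = y/79
sec²(θ) · dθ/dt = (1/79) · dy/dt
dθ/dt = cos²(θ)/79 · 6 = 79/(79² + 122²) · 6
dθ/dt = 0.022438 rad/s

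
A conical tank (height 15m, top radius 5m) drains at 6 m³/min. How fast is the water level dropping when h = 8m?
27/(32π) ≈ 0.2686 m/min

r/h = 5/15, so r = (1/3)h
V = (1/3)πr²h = (1/3)π((1/3)h)²h = (1/27)πh³
dV/dh = (1/9)πh²
dh/dt = (dV/dt)/(dV/dh) = -6/((1/9)π·8²) = -27/(32π) m/min
The level is dropping at 27/(32π) ≈ 0.2686 m/min.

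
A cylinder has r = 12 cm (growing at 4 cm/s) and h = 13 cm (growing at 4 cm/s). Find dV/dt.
1824π cm³/s

V = πr²h
dV/dt = 2πrh·dr/dt + πr²·dh/dt
= 2π(12)(13)(4) + π(12)²(4)
= 1824π cm³/s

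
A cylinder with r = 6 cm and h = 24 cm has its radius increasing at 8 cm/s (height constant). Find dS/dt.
576π cm²/s

S = 2πrh + 2πr² (lateral + bases)
dS/dt = (2πh + 4πr)·dr/dt = (2π·24 + 4π·6)·8
= 576π cm²/s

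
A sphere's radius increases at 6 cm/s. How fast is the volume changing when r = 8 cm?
1536π cm³/s

V = (4/3)πr³
dV/dt = dV/dr · dr/dt = 4πr² · 6
At r = 8: dV/dt = 1536π cm³/s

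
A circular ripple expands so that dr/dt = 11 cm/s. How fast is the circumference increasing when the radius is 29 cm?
22π cm/s

C = 2πr
dC/dt = 2π · dr/dt = 2π · 11 = 22π cm/s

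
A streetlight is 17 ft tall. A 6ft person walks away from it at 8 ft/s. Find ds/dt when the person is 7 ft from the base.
48/11 ft/s

By similar triangles: 17/(x+s) = 6/s
Solving: s = 6x/11
ds/dt = 6/11 · dx/dt = 6/11 · 8 = 48/11 ft/s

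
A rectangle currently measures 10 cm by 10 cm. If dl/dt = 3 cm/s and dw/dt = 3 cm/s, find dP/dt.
12 cm/s

P = 2(l + w)
dP/dt = 2(dl/dt + dw/dt) = 2(3 + 3) = 12 cm/s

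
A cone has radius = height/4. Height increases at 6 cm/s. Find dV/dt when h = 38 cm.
1083π/2 cm³/s

V = (1/3)π(h/4)²h = πh³/48
dV/dt = πh²/16 · 6
At h = 38: dV/dt = 1083π/2 cm³/s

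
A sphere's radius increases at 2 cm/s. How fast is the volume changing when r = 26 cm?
5408π cm³/s

V = (4/3)πr³
dV/dt = dV/dr · dr/dt = 4πr² · 2
At r = 26: dV/dt = 5408π cm³/s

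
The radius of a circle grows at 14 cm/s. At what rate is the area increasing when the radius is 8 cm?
224π cm²/s

A = πr²
dA/dt = 2πr · dr/dt = 2π(8)(14) = 224π cm²/s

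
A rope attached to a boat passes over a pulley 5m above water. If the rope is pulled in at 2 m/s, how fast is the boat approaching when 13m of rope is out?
13/6 ≈ 2.167 m/s

rope² = x² + 5²
x = √(13² - 5²) = 12
dx/dt = (rope/x) · d(rope)/dt = (13/12) · (-2) = -13/6 m/s
The boat approaches at 13/6 ≈ 2.167 m/s.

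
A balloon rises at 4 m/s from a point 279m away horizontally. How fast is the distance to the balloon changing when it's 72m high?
32√41/205 ≈ 0.9995 m/s

z² = 279² + y²
z = √(279² + 72²) = 45√41
dz/dt = y/z · dy/dt = 72/(45√41) · 4 = 32√41/205 ≈ 0.9995 m/s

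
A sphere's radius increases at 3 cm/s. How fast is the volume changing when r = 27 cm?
8748π cm³/s

V = (4/3)πr³
dV/dt = dV/dr · dr/dt = 4πr² · 3
At r = 27: dV/dt = 8748π cm³/s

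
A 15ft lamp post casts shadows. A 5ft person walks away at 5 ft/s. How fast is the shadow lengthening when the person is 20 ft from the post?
5/2 ft/s

By similar triangles: 15/(x+s) = 5/s
Solving: s = 5x/10
ds/dt = 5/10 · dx/dt = 1/2 · 5 = 5/2 ft/s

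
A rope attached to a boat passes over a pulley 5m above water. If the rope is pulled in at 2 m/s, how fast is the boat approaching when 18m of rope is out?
36√299/299 ≈ 2.082 m/s

rope² = x² + 5²
x = √(18² - 5²) = √299
dx/dt = (rope/x) · d(rope)/dt = (18/√299) · (-2) = -36√299/299 m/s
The boat approaches at 36√299/299 ≈ 2.082 m/s.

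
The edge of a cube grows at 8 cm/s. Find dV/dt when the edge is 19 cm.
8664 cm³/s

V = s³
dV/dt = 3s² · ds/dt = 3·19²·8 = 8664 cm³/s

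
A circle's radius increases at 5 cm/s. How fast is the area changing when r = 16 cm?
160π cm²/s

A = πr²
dA/dt = 2πr · dr/dt = 2π(16)(5) = 160π cm²/s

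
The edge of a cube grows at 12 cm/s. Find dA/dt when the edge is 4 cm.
576 cm²/s

A = 6s²
dA/dt = 12s · ds/dt = 12·4·12 = 576 cm²/s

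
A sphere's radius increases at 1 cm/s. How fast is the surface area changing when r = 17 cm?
136π cm²/s

S = 4πr²
dS/dt = dS/dr · dr/dt = 8πr · 1
At r = 17: dS/dt = 136π cm²/s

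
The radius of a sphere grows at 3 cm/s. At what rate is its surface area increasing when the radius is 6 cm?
144π cm²/s

S = 4πr²
dS/dt = dS/dr · dr/dt = 8πr · 3
At r = 6: dS/dt = 144π cm²/s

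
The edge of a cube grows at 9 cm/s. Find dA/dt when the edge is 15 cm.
1620 cm²/s

A = 6s²
dA/dt = 12s · ds/dt = 12·15·9 = 1620 cm²/s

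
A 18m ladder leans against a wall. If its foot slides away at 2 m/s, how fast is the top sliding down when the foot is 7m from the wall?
14√11/55 ≈ 0.8442 m/s

x² + y² = 18²
2x·dx/dt + 2y·dy/dt = 0
dy/dt = -x/y · dx/dt = -7/(5√11) · 2 = -14√11/55 m/s
The top is descending at 14√11/55 ≈ 0.8442 m/s.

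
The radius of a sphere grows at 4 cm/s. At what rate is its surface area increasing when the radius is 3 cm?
96π cm²/s

S = 4πr²
dS/dt = dS/dr · dr/dt = 8πr · 4
At r = 3: dS/dt = 96π cm²/s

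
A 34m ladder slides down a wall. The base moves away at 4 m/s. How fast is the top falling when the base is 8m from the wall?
16√273/273 ≈ 0.9684 m/s

x² + y² = 34²
2x·dx/dt + 2y·dy/dt = 0
dy/dt = -x/y · dx/dt = -8/(2√273) · 4 = -16√273/273 m/s
The top is descending at 16√273/273 ≈ 0.9684 m/s.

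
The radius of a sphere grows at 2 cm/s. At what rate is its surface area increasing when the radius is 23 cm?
368π cm²/s

S = 4πr²
dS/dt = dS/dr · dr/dt = 8πr · 2
At r = 23: dS/dt = 368π cm²/s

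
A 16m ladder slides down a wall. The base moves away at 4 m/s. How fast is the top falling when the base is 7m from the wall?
28√23/69 ≈ 1.946 m/s

x² + y² = 16²
2x·dx/dt + 2y·dy/dt = 0
dy/dt = -x/y · dx/dt = -7/(3√23) · 4 = -28√23/69 m/s
The top is descending at 28√23/69 ≈ 1.946 m/s.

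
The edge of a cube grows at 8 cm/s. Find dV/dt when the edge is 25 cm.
15000 cm³/s

V = s³
dV/dt = 3s² · ds/dt = 3·25²·8 = 15000 cm³/s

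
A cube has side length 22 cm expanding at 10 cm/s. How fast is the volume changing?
14520 cm³/s

V = s³
dV/dt = 3s² · ds/dt = 3·22²·10 = 14520 cm³/s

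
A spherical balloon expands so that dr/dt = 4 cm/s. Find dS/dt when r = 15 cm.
480π cm²/s

S = 4πr²
dS/dt = dS/dr · dr/dt = 8πr · 4
At r = 15: dS/dt = 480π cm²/s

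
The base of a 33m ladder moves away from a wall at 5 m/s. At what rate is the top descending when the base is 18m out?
6√85/17 ≈ 3.254 m/s

x² + y² = 33²
2x·dx/dt + 2y·dy/dt = 0
dy/dt = -x/y · dx/dt = -18/(3√85) · 5 = -6√85/17 m/s
The top is descending at 6√85/17 ≈ 3.254 m/s.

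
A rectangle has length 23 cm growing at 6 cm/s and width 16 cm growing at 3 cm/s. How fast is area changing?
165 cm²/s

A = lw
dA/dt = w·dl/dt + l·dw/dt = 16·6 + 23·3 = 165 cm²/s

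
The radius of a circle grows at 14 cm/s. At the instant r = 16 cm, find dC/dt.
28π cm/s

C = 2πr
dC/dt = 2π · dr/dt = 2π · 14 = 28π cm/s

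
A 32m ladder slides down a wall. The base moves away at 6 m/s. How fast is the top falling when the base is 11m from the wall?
22√903/301 ≈ 2.196 m/s

x² + y² = 32²
2x·dx/dt + 2y·dy/dt = 0
dy/dt = -x/y · dx/dt = -11/√903 · 6 = -22√903/301 m/s
The top is descending at 22√903/301 ≈ 2.196 m/s.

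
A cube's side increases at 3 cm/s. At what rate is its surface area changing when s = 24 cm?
864 cm²/s

A = 6s²
dA/dt = 12s · ds/dt = 12·24·3 = 864 cm²/s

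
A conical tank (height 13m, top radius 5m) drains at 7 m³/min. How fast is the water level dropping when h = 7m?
169/(175π) ≈ 0.3074 m/min

r/h = 5/13, so r = (5/13)h
V = (1/3)πr²h = (1/3)π((5/13)h)²h = (25/507)πh³
dV/dh = (25/169)πh²
dh/dt = (dV/dt)/(dV/dh) = -7/((25/169)π·7²) = -169/(175π) m/min
The level is dropping at 169/(175π) ≈ 0.3074 m/min.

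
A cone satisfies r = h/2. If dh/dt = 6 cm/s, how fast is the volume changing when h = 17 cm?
867π/2 cm³/s

V = (1/3)π(h/2)²h = πh³/12
dV/dt = πh²/4 · 6
At h = 17: dV/dt = 867π/2 cm³/s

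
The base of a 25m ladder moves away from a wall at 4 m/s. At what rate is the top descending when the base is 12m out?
48√481/481 ≈ 2.189 m/s

x² + y² = 25²
2x·dx/dt + 2y·dy/dt = 0
dy/dt = -x/y · dx/dt = -12/√481 · 4 = -48√481/481 m/s
The top is descending at 48√481/481 ≈ 2.189 m/s.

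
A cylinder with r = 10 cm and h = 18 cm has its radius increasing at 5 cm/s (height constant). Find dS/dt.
380π cm²/s

S = 2πrh + 2πr² (lateral + bases)
dS/dt = (2πh + 4πr)·dr/dt = (2π·18 + 4π·10)·5
= 380π cm²/s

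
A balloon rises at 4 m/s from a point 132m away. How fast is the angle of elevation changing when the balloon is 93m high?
0.020251 rad/s

tan(θ) = y/132
sec²(θ) · dθ/dt = (1/132) · dy/dt
dθ/dt = cos²(θ)/132 · 4 = 132/(132² + 93²) · 4
dθ/dt = 0.020251 rad/s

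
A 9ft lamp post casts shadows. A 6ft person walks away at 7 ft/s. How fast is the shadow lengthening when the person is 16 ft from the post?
14 ft/s

By similar triangles: 9/(x+s) = 6/s
Solving: s = 6x/3
ds/dt = 6/3 · dx/dt = 2 · 7 = 14 ft/s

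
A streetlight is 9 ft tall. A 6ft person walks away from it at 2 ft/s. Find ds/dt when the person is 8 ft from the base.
4 ft/s

By similar triangles: 9/(x+s) = 6/s
Solving: s = 6x/3
ds/dt = 6/3 · dx/dt = 2 · 2 = 4 ft/s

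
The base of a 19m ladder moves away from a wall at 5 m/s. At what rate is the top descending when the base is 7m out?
35√78/156 ≈ 1.981 m/s

x² + y² = 19²
2x·dx/dt + 2y·dy/dt = 0
dy/dt = -x/y · dx/dt = -7/(2√78) · 5 = -35√78/156 m/s
The top is descending at 35√78/156 ≈ 1.981 m/s.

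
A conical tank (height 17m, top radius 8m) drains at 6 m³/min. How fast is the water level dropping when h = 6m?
289/(384π) ≈ 0.2396 m/min

r/h = 8/17, so r = (8/17)h
V = (1/3)πr²h = (1/3)π((8/17)h)²h = (64/867)πh³
dV/dh = (64/289)πh²
dh/dt = (dV/dt)/(dV/dh) = -6/((64/289)π·6²) = -289/(384π) m/min
The level is dropping at 289/(384π) ≈ 0.2396 m/min.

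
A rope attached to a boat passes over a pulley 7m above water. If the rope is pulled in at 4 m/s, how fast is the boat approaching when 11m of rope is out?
11√2/3 ≈ 5.185 m/s

rope² = x² + 7²
x = √(11² - 7²) = 6√2
dx/dt = (rope/x) · d(rope)/dt = (11/(6√2)) · (-4) = -11√2/3 m/s
The boat approaches at 11√2/3 ≈ 5.185 m/s.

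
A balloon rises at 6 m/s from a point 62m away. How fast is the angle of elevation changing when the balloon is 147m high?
0.014615 rad/s

tan(θ) = y/62
sec²(θ) · dθ/dt = (1/62) · dy/dt
dθ/dt = cos²(θ)/62 · 6 = 62/(62² + 147²) · 6
dθ/dt = 0.014615 rad/s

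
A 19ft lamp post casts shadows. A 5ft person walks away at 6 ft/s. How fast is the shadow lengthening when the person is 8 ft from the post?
15/7 ft/s

By similar triangles: 19/(x+s) = 5/s
Solving: s = 5x/14
ds/dt = 5/14 · dx/dt = 5/14 · 6 = 15/7 ft/s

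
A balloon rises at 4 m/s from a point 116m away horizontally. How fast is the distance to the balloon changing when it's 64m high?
64√1097/1097 ≈ 1.932 m/s

z² = 116² + y²
z = √(116² + 64²) = 4√1097
dz/dt = y/z · dy/dt = 64/(4√1097) · 4 = 64√1097/1097 ≈ 1.932 m/s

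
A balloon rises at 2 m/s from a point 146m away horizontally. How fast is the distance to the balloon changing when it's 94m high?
47√7538/3769 ≈ 1.083 m/s

z² = 146² + y²
z = √(146² + 94²) = 2√7538
dz/dt = y/z · dy/dt = 94/(2√7538) · 2 = 47√7538/3769 ≈ 1.083 m/s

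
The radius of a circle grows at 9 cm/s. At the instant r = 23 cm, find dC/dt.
18π cm/s

C = 2πr
dC/dt = 2π · dr/dt = 2π · 9 = 18π cm/s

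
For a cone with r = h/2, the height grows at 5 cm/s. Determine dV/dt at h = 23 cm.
2645π/4 cm³/s

V = (1/3)π(h/2)²h = πh³/12
dV/dt = πh²/4 · 5
At h = 23: dV/dt = 2645π/4 cm³/s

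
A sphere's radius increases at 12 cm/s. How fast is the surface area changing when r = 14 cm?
1344π cm²/s

S = 4πr²
dS/dt = dS/dr · dr/dt = 8πr · 12
At r = 14: dS/dt = 1344π cm²/s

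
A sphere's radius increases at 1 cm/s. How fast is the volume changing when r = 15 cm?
900π cm³/s

V = (4/3)πr³
dV/dt = dV/dr · dr/dt = 4πr² · 1
At r = 15: dV/dt = 900π cm³/s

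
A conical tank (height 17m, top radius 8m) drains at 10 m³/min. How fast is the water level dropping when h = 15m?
289/(1440π) ≈ 0.06388 m/min

r/h = 8/17, so r = (8/17)h
V = (1/3)πr²h = (1/3)π((8/17)h)²h = (64/867)πh³
dV/dh = (64/289)πh²
dh/dt = (dV/dt)/(dV/dh) = -10/((64/289)π·15²) = -289/(1440π) m/min
The level is dropping at 289/(1440π) ≈ 0.06388 m/min.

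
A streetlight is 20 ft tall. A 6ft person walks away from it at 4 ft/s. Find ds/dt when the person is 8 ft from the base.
12/7 ft/s

By similar triangles: 20/(x+s) = 6/s
Solving: s = 6x/14
ds/dt = 6/14 · dx/dt = 3/7 · 4 = 12/7 ft/s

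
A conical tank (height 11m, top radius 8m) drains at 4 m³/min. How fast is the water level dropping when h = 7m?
121/(784π) ≈ 0.04913 m/min

r/h = 8/11, so r = (8/11)h
V = (1/3)πr²h = (1/3)π((8/11)h)²h = (64/363)πh³
dV/dh = (64/121)πh²
dh/dt = (dV/dt)/(dV/dh) = -4/((64/121)π·7²) = -121/(784π) m/min
The level is dropping at 121/(784π) ≈ 0.04913 m/min.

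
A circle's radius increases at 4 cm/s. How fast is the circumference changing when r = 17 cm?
8π cm/s

C = 2πr
dC/dt = 2π · dr/dt = 2π · 4 = 8π cm/s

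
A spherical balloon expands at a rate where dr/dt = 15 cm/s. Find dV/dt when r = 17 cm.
17340π cm³/s

V = (4/3)πr³
dV/dt = dV/dr · dr/dt = 4πr² · 15
At r = 17: dV/dt = 17340π cm³/s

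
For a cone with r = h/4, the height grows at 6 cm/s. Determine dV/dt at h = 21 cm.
1323π/8 cm³/s

V = (1/3)π(h/4)²h = πh³/48
dV/dt = πh²/16 · 6
At h = 21: dV/dt = 1323π/8 cm³/s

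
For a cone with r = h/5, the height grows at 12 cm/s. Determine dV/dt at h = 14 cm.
2352π/25 cm³/s

V = (1/3)π(h/5)²h = πh³/75
dV/dt = πh²/25 · 12
At h = 14: dV/dt = 2352π/25 cm³/s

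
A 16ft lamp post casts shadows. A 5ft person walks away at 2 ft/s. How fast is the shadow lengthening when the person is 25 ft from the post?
10/11 ft/s

By similar triangles: 16/(x+s) = 5/s
Solving: s = 5x/11
ds/dt = 5/11 · dx/dt = 5/11 · 2 = 10/11 ft/s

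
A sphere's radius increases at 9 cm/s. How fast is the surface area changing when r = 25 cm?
1800π cm²/s

S = 4πr²
dS/dt = dS/dr · dr/dt = 8πr · 9
At r = 25: dS/dt = 1800π cm²/s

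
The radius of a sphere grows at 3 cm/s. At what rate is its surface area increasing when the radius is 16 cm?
384π cm²/s

S = 4πr²
dS/dt = dS/dr · dr/dt = 8πr · 3
At r = 16: dS/dt = 384π cm²/s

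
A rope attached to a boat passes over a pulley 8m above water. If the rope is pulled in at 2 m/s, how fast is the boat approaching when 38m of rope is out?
38√345/345 ≈ 2.046 m/s

rope² = x² + 8²
x = √(38² - 8²) = 2√345
dx/dt = (rope/x) · d(rope)/dt = (38/(2√345)) · (-2) = -38√345/345 m/s
The boat approaches at 38√345/345 ≈ 2.046 m/s.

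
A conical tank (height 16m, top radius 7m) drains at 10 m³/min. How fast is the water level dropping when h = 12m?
160/(441π) ≈ 0.1155 m/min

r/h = 7/16, so r = (7/16)h
V = (1/3)πr²h = (1/3)π((7/16)h)²h = (49/768)πh³
dV/dh = (49/256)πh²
dh/dt = (dV/dt)/(dV/dh) = -10/((49/256)π·12²) = -160/(441π) m/min
The level is dropping at 160/(441π) ≈ 0.1155 m/min.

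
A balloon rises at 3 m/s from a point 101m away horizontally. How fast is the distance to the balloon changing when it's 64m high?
192√17/493 ≈ 1.606 m/s

z² = 101² + y²
z = √(101² + 64²) = 29√17
dz/dt = y/z · dy/dt = 64/(29√17) · 3 = 192√17/493 ≈ 1.606 m/s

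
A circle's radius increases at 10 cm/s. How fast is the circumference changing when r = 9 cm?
20π cm/s

C = 2πr
dC/dt = 2π · dr/dt = 2π · 10 = 20π cm/s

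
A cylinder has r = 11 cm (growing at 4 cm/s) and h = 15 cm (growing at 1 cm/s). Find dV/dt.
1441π cm³/s

V = πr²h
dV/dt = 2πrh·dr/dt + πr²·dh/dt
= 2π(11)(15)(4) + π(11)²(1)
= 1441π cm³/s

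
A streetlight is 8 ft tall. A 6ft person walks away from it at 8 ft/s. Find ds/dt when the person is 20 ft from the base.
24 ft/s

By similar triangles: 8/(x+s) = 6/s
Solving: s = 6x/2
ds/dt = 6/2 · dx/dt = 3 · 8 = 24 ft/s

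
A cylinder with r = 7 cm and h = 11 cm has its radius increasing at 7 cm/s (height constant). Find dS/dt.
350π cm²/s

S = 2πrh + 2πr² (lateral + bases)
dS/dt = (2πh + 4πr)·dr/dt = (2π·11 + 4π·7)·7
= 350π cm²/s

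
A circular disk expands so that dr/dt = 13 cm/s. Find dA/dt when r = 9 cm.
234π cm²/s

A = πr²
dA/dt = 2πr · dr/dt = 2π(9)(13) = 234π cm²/s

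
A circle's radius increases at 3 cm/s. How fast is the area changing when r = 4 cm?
24π cm²/s

A = πr²
dA/dt = 2πr · dr/dt = 2π(4)(3) = 24π cm²/s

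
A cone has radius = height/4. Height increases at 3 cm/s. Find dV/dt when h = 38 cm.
1083π/4 cm³/s

V = (1/3)π(h/4)²h = πh³/48
dV/dt = πh²/16 · 3
At h = 38: dV/dt = 1083π/4 cm³/s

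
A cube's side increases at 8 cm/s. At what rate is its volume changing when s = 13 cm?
4056 cm³/s

V = s³
dV/dt = 3s² · ds/dt = 3·13²·8 = 4056 cm³/s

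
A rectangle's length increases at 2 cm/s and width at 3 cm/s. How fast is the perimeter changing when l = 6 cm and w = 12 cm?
10 cm/s

P = 2(l + w)
dP/dt = 2(dl/dt + dw/dt) = 2(2 + 3) = 10 cm/s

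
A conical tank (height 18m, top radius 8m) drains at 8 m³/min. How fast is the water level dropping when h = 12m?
9/(32π) ≈ 0.08952 m/min

r/h = 8/18, so r = (4/9)h
V = (1/3)πr²h = (1/3)π((4/9)h)²h = (16/243)πh³
dV/dh = (16/81)πh²
dh/dt = (dV/dt)/(dV/dh) = -8/((16/81)π·12²) = -9/(32π) m/min
The level is dropping at 9/(32π) ≈ 0.08952 m/min.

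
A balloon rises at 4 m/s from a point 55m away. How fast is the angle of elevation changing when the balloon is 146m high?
0.009038 rad/s

tan(θ) = y/55
sec²(θ) · dθ/dt = (1/55) · dy/dt
dθ/dt = cos²(θ)/55 · 4 = 55/(55² + 146²) · 4
dθ/dt = 0.009038 rad/s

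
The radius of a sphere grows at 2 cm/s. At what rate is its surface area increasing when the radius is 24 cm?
384π cm²/s

S = 4πr²
dS/dt = dS/dr · dr/dt = 8πr · 2
At r = 24: dS/dt = 384π cm²/s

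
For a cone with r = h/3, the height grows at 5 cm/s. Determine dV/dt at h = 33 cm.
605π cm³/s

V = (1/3)π(h/3)²h = πh³/27
dV/dt = πh²/9 · 5
At h = 33: dV/dt = 605π cm³/s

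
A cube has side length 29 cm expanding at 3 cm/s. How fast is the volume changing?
7569 cm³/s

V = s³
dV/dt = 3s² · ds/dt = 3·29²·3 = 7569 cm³/s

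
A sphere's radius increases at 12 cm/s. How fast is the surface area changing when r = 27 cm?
2592π cm²/s

S = 4πr²
dS/dt = dS/dr · dr/dt = 8πr · 12
At r = 27: dS/dt = 2592π cm²/s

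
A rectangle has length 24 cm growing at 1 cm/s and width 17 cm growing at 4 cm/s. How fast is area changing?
113 cm²/s

A = lw
dA/dt = w·dl/dt + l·dw/dt = 17·1 + 24·4 = 113 cm²/s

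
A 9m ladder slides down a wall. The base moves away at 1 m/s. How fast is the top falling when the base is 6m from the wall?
2√5/5 ≈ 0.8944 m/s

x² + y² = 9²
2x·dx/dt + 2y·dy/dt = 0
dy/dt = -x/y · dx/dt = -6/(3√5) · 1 = -2√5/5 m/s
The top is descending at 2√5/5 ≈ 0.8944 m/s.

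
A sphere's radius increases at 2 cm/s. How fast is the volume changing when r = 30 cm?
7200π cm³/s

V = (4/3)πr³
dV/dt = dV/dr · dr/dt = 4πr² · 2
At r = 30: dV/dt = 7200π cm³/s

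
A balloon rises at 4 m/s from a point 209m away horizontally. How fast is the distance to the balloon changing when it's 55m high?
10√386/193 ≈ 1.018 m/s

z² = 209² + y²
z = √(209² + 55²) = 11√386
dz/dt = y/z · dy/dt = 55/(11√386) · 4 = 10√386/193 ≈ 1.018 m/s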